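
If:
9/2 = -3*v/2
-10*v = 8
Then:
No Solution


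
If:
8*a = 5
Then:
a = 5/8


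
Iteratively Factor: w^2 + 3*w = (w)*(w + 3)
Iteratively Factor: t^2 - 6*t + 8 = (t - 2)*(t - 4)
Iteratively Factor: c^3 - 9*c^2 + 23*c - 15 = (c - 5)*(c^2 - 4*c + 3) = (c - 5)*(c - 1)*(c - 3)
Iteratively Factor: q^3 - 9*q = (q + 3)*(q^2 - 3*q) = (q - 3)*(q + 3)*(q)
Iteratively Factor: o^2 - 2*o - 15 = (o + 3)*(o - 5)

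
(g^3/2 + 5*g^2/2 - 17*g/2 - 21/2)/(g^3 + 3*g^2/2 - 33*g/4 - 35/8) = 4*(g^3 + 5*g^2 - 17*g - 21)/(8*g^3 + 12*g^2 - 66*g - 35)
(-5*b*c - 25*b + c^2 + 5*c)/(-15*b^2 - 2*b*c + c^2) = (c + 5)/(3*b + c)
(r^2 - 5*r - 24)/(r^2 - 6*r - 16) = (r + 3)/(r + 2)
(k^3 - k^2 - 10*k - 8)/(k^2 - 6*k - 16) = (k^2 - 3*k - 4)/(k - 8)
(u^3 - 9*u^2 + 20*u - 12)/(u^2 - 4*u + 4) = (u^2 - 7*u + 6)/(u - 2)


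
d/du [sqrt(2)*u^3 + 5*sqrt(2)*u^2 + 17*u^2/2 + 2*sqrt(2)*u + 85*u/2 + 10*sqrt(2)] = 3*sqrt(2)*u^2 + 10*sqrt(2)*u + 17*u + 2*sqrt(2) + 85/2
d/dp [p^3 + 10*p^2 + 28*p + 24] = 3*p^2 + 20*p + 28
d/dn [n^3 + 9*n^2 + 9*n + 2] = 3*n^2 + 18*n + 9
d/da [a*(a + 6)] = 2*a + 6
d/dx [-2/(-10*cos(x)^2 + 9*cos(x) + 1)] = 2*(20*cos(x) - 9)*sin(x)/(-10*cos(x)^2 + 9*cos(x) + 1)^2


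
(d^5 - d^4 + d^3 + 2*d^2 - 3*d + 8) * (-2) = -2*d^5 + 2*d^4 - 2*d^3 - 4*d^2 + 6*d - 16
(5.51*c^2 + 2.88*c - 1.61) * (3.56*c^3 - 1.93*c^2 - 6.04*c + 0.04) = 19.6156*c^5 - 0.381499999999999*c^4 - 44.5704*c^3 - 14.0675*c^2 + 9.8396*c - 0.0644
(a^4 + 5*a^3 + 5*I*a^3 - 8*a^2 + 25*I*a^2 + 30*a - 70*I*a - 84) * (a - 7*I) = a^5 + 5*a^4 - 2*I*a^4 + 27*a^3 - 10*I*a^3 + 205*a^2 - 14*I*a^2 - 574*a - 210*I*a + 588*I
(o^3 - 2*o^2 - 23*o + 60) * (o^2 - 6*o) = o^5 - 8*o^4 - 11*o^3 + 198*o^2 - 360*o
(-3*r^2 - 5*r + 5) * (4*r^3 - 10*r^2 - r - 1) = -12*r^5 + 10*r^4 + 73*r^3 - 42*r^2 - 5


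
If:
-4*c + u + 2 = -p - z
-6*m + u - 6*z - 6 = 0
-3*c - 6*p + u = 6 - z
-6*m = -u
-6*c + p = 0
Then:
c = -8/41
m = -25/246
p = -48/41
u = -25/41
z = -1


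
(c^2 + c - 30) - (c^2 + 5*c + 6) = -4*c - 36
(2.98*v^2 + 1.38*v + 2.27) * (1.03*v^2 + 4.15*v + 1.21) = 3.0694*v^4 + 13.7884*v^3 + 11.6709*v^2 + 11.0903*v + 2.7467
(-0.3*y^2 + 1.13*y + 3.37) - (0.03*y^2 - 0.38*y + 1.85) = -0.33*y^2 + 1.51*y + 1.52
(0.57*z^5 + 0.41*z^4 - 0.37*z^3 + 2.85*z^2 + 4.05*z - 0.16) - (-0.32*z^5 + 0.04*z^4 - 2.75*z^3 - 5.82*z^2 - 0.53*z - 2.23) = 0.89*z^5 + 0.37*z^4 + 2.38*z^3 + 8.67*z^2 + 4.58*z + 2.07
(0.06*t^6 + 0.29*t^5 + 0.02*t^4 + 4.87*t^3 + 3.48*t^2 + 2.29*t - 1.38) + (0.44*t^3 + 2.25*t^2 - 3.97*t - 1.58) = 0.06*t^6 + 0.29*t^5 + 0.02*t^4 + 5.31*t^3 + 5.73*t^2 - 1.68*t - 2.96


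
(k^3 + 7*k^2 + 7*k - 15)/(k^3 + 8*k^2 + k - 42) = (k^2 + 4*k - 5)/(k^2 + 5*k - 14)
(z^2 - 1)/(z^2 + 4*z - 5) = (z + 1)/(z + 5)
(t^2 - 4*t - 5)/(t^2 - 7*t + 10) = (t + 1)/(t - 2)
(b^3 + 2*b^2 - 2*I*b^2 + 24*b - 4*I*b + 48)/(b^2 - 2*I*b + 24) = b + 2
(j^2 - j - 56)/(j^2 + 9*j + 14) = (j - 8)/(j + 2)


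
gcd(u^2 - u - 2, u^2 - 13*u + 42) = 1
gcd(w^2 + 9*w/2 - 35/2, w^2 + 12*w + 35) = w + 7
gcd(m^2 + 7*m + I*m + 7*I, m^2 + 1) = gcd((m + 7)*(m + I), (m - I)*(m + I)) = m + I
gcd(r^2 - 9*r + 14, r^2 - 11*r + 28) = r - 7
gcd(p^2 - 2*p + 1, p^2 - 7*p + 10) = 1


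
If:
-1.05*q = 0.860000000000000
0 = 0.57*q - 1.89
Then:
No Solution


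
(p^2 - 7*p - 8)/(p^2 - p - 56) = (p + 1)/(p + 7)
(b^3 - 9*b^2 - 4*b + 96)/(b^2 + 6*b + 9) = (b^2 - 12*b + 32)/(b + 3)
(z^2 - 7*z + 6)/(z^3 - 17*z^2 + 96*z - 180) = (z - 1)/(z^2 - 11*z + 30)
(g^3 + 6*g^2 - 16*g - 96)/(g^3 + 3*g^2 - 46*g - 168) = (g - 4)/(g - 7)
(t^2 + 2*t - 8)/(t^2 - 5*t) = (t^2 + 2*t - 8)/(t*(t - 5))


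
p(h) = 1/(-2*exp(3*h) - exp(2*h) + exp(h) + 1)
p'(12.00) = 0.00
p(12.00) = 0.00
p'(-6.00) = 0.00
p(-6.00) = 1.00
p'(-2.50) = -0.06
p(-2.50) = 0.93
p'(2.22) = 0.00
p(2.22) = -0.00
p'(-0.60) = 1.24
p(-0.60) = 1.09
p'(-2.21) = -0.06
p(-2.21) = 0.91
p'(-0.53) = 1.91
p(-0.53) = 1.20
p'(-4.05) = -0.02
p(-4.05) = 0.98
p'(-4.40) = -0.01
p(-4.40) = 0.99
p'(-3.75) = -0.02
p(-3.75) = 0.98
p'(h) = (6*exp(3*h) + 2*exp(2*h) - exp(h))/(-2*exp(3*h) - exp(2*h) + exp(h) + 1)^2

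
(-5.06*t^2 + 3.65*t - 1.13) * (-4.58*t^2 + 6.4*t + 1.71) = 23.1748*t^4 - 49.101*t^3 + 19.8828*t^2 - 0.9905*t - 1.9323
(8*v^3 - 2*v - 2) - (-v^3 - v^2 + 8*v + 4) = 9*v^3 + v^2 - 10*v - 6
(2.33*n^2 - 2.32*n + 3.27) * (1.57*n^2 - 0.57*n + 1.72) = 3.6581*n^4 - 4.9705*n^3 + 10.4639*n^2 - 5.8543*n + 5.6244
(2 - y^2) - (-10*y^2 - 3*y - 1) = 9*y^2 + 3*y + 3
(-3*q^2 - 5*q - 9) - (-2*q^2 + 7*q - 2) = -q^2 - 12*q - 7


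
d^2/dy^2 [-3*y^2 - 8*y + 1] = -6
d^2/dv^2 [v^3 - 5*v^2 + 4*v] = 6*v - 10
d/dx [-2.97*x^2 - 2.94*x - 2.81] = -5.94*x - 2.94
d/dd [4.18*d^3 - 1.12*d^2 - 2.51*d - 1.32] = 12.54*d^2 - 2.24*d - 2.51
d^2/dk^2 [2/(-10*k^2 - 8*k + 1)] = 8*(50*k^2 + 40*k - 8*(5*k + 2)^2 - 5)/(10*k^2 + 8*k - 1)^3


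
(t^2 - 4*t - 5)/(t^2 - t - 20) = (t + 1)/(t + 4)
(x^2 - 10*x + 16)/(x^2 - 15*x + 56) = (x - 2)/(x - 7)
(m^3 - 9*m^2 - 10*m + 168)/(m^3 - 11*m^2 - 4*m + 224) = (m - 6)/(m - 8)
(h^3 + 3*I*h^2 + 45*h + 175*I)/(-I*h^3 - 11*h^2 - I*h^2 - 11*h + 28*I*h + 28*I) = (I*h^2 - 10*h - 25*I)/(h^2 + h*(1 - 4*I) - 4*I)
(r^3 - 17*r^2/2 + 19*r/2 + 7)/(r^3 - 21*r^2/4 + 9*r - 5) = 2*(2*r^2 - 13*r - 7)/(4*r^2 - 13*r + 10)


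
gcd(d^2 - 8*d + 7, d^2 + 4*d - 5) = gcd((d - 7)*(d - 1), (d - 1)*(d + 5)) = d - 1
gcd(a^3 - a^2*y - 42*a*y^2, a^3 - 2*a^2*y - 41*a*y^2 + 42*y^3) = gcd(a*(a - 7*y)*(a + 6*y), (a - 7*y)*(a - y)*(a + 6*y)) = -a^2 + a*y + 42*y^2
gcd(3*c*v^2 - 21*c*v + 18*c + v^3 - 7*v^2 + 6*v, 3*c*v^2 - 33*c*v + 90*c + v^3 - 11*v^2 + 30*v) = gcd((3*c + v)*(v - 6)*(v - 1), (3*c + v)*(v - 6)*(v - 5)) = 3*c*v - 18*c + v^2 - 6*v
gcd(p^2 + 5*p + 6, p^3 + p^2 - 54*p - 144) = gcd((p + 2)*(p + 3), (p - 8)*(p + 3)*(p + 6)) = p + 3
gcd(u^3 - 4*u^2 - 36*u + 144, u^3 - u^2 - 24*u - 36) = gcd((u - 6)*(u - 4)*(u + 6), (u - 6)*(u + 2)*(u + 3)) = u - 6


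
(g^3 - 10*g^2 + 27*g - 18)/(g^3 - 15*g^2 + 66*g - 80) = (g^3 - 10*g^2 + 27*g - 18)/(g^3 - 15*g^2 + 66*g - 80)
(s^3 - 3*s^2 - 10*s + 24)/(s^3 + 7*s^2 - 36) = (s - 4)/(s + 6)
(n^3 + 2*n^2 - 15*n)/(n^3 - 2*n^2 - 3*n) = (n + 5)/(n + 1)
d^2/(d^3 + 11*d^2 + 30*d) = d/(d^2 + 11*d + 30)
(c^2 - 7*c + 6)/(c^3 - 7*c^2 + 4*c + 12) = (c - 1)/(c^2 - c - 2)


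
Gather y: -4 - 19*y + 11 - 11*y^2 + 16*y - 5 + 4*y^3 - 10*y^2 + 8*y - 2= 4*y^3 - 21*y^2 + 5*y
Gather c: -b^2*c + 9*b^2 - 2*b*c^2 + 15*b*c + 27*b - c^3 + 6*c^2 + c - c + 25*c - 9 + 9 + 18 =9*b^2 + 27*b - c^3 + c^2*(6 - 2*b) + c*(-b^2 + 15*b + 25) + 18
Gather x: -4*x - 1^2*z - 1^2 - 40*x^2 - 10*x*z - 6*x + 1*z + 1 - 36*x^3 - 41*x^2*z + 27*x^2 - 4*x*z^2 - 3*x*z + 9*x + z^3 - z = -36*x^3 + x^2*(-41*z - 13) + x*(-4*z^2 - 13*z - 1) + z^3 - z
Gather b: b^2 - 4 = b^2 - 4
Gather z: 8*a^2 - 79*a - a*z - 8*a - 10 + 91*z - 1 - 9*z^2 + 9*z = 8*a^2 - 87*a - 9*z^2 + z*(100 - a) - 11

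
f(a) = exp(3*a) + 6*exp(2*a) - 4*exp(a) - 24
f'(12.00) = 12934012510160124.64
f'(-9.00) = 0.00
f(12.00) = 4311390481196931.12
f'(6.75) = 1877642906.80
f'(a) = 3*exp(3*a) + 12*exp(2*a) - 4*exp(a)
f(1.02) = 32.38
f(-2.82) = -24.22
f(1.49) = 163.74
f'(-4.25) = -0.05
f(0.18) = -18.47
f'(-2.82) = -0.20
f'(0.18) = 17.56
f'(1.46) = 444.79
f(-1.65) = -24.54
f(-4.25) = -24.06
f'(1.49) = 480.58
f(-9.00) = -24.00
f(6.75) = 627337500.18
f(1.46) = 149.86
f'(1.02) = 145.18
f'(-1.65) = -0.30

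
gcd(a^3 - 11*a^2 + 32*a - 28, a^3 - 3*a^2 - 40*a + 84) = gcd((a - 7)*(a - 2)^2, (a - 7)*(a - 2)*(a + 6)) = a^2 - 9*a + 14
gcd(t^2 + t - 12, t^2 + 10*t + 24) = t + 4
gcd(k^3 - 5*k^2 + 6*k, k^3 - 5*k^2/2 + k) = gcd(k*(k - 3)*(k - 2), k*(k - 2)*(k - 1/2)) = k^2 - 2*k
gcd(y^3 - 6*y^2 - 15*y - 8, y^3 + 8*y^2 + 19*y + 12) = y + 1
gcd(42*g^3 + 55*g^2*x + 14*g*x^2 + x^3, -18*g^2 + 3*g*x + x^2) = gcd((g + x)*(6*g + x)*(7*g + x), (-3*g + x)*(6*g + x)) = 6*g + x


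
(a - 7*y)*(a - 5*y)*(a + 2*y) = a^3 - 10*a^2*y + 11*a*y^2 + 70*y^3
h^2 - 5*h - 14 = (h - 7)*(h + 2)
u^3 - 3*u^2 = u^2*(u - 3)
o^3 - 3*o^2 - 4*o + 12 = (o - 3)*(o - 2)*(o + 2)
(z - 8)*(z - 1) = z^2 - 9*z + 8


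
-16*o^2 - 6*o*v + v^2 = (-8*o + v)*(2*o + v)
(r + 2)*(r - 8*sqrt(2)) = r^2 - 8*sqrt(2)*r + 2*r - 16*sqrt(2)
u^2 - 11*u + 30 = (u - 6)*(u - 5)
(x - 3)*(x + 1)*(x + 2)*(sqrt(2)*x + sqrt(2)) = sqrt(2)*x^4 + sqrt(2)*x^3 - 7*sqrt(2)*x^2 - 13*sqrt(2)*x - 6*sqrt(2)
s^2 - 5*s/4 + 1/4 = (s - 1)*(s - 1/4)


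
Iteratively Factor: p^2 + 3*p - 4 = (p + 4)*(p - 1)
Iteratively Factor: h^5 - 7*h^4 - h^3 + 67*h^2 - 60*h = (h - 1)*(h^4 - 6*h^3 - 7*h^2 + 60*h) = (h - 4)*(h - 1)*(h^3 - 2*h^2 - 15*h) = h*(h - 4)*(h - 1)*(h^2 - 2*h - 15) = h*(h - 4)*(h - 1)*(h + 3)*(h - 5)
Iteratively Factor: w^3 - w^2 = (w)*(w^2 - w) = w^2*(w - 1)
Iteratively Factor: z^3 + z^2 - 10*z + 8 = (z + 4)*(z^2 - 3*z + 2) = (z - 2)*(z + 4)*(z - 1)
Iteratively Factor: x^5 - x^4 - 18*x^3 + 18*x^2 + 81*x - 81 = (x - 1)*(x^4 - 18*x^2 + 81) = (x - 3)*(x - 1)*(x^3 + 3*x^2 - 9*x - 27) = (x - 3)*(x - 1)*(x + 3)*(x^2 - 9) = (x - 3)*(x - 1)*(x + 3)^2*(x - 3)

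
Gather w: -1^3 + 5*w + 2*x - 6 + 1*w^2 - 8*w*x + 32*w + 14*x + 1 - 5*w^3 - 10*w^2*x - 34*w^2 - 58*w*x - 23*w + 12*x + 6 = -5*w^3 + w^2*(-10*x - 33) + w*(14 - 66*x) + 28*x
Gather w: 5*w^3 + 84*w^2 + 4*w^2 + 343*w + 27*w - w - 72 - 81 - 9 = 5*w^3 + 88*w^2 + 369*w - 162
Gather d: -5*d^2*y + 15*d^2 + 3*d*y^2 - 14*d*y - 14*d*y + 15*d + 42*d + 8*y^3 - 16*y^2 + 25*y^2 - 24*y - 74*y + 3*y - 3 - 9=d^2*(15 - 5*y) + d*(3*y^2 - 28*y + 57) + 8*y^3 + 9*y^2 - 95*y - 12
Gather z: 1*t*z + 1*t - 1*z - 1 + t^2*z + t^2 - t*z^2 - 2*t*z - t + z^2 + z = t^2 + z^2*(1 - t) + z*(t^2 - t) - 1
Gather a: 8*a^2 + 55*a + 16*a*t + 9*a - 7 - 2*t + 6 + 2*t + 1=8*a^2 + a*(16*t + 64)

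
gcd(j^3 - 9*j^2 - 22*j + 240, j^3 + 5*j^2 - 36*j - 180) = j^2 - j - 30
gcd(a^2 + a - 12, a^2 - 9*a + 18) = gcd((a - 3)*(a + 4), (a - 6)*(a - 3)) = a - 3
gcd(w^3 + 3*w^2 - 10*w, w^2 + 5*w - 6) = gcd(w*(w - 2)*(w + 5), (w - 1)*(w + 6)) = 1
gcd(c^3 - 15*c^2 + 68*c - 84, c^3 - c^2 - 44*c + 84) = c^2 - 8*c + 12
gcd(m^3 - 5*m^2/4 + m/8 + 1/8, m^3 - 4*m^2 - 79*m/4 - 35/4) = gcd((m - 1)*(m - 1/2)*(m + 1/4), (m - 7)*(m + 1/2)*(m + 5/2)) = 1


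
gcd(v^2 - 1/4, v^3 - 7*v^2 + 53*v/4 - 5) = v - 1/2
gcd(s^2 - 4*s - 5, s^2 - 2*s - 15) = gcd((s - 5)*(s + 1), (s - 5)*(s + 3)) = s - 5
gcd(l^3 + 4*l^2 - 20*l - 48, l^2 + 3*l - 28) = l - 4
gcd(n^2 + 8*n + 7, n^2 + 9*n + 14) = n + 7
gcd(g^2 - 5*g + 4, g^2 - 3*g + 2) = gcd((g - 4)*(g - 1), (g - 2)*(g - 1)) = g - 1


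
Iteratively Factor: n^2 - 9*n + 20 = (n - 5)*(n - 4)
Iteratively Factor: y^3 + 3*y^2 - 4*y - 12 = (y + 2)*(y^2 + y - 6) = (y - 2)*(y + 2)*(y + 3)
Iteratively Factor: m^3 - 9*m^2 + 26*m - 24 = (m - 3)*(m^2 - 6*m + 8) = (m - 3)*(m - 2)*(m - 4)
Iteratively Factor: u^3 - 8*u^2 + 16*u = (u - 4)*(u^2 - 4*u) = u*(u - 4)*(u - 4)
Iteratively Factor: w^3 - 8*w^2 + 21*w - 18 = (w - 3)*(w^2 - 5*w + 6) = (w - 3)*(w - 2)*(w - 3)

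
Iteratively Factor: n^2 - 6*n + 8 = (n - 4)*(n - 2)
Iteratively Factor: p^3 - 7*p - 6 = (p + 2)*(p^2 - 2*p - 3) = (p + 1)*(p + 2)*(p - 3)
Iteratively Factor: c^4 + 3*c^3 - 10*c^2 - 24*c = (c)*(c^3 + 3*c^2 - 10*c - 24) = c*(c - 3)*(c^2 + 6*c + 8) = c*(c - 3)*(c + 2)*(c + 4)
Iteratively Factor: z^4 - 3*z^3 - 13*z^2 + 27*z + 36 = (z - 3)*(z^3 - 13*z - 12) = (z - 4)*(z - 3)*(z^2 + 4*z + 3) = (z - 4)*(z - 3)*(z + 1)*(z + 3)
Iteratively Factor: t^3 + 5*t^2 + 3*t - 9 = (t + 3)*(t^2 + 2*t - 3) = (t + 3)^2*(t - 1)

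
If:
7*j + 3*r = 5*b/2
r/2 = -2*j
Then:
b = r/2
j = -r/4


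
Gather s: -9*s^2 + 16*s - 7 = -9*s^2 + 16*s - 7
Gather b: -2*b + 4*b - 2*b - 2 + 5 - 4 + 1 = 0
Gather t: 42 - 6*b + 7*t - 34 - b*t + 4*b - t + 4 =-2*b + t*(6 - b) + 12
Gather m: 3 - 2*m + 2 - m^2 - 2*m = -m^2 - 4*m + 5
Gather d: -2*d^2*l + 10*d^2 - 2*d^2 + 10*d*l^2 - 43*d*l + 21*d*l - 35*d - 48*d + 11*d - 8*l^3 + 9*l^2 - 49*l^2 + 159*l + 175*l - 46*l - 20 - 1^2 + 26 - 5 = d^2*(8 - 2*l) + d*(10*l^2 - 22*l - 72) - 8*l^3 - 40*l^2 + 288*l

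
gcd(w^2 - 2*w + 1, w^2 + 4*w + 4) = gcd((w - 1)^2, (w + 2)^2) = 1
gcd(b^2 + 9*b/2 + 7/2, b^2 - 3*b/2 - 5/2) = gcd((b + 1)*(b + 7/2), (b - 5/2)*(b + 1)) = b + 1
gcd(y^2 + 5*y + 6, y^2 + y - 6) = y + 3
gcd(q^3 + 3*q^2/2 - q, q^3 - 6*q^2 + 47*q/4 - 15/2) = 1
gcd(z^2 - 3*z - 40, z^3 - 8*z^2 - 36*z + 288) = z - 8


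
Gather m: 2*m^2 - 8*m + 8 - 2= 2*m^2 - 8*m + 6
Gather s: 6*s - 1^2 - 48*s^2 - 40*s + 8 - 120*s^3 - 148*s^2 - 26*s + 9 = -120*s^3 - 196*s^2 - 60*s + 16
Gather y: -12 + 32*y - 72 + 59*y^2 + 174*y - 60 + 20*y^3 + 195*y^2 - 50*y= 20*y^3 + 254*y^2 + 156*y - 144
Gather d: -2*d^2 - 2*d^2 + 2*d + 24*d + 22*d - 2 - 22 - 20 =-4*d^2 + 48*d - 44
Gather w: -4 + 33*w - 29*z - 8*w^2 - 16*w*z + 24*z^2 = -8*w^2 + w*(33 - 16*z) + 24*z^2 - 29*z - 4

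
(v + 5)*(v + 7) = v^2 + 12*v + 35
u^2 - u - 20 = (u - 5)*(u + 4)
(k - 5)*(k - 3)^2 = k^3 - 11*k^2 + 39*k - 45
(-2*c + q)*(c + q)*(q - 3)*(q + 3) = -2*c^2*q^2 + 18*c^2 - c*q^3 + 9*c*q + q^4 - 9*q^2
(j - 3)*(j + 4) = j^2 + j - 12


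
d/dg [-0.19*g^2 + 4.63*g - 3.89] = 4.63 - 0.38*g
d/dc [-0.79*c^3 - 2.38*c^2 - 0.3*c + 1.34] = -2.37*c^2 - 4.76*c - 0.3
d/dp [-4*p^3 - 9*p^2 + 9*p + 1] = -12*p^2 - 18*p + 9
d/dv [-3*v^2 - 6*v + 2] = -6*v - 6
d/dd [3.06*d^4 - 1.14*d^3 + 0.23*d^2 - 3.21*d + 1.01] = 12.24*d^3 - 3.42*d^2 + 0.46*d - 3.21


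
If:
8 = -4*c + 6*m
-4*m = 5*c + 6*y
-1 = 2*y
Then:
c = -7/23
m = 26/23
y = -1/2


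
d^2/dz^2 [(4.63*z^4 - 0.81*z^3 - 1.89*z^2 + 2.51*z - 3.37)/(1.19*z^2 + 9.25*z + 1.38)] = (13.113086*z^6 + 305.78835*z^5 + 2422.546566*z^4 + 858.397486*z^3 + 33.7595700000001*z^2 - 256.558566*z - 636.901754)/(1.685159*z^6 + 39.296775*z^5 + 311.320779*z^4 + 882.595225*z^3 + 361.027458*z^2 + 52.8471*z + 2.628072)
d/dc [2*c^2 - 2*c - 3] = 4*c - 2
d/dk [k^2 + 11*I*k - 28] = 2*k + 11*I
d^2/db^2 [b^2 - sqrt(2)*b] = 2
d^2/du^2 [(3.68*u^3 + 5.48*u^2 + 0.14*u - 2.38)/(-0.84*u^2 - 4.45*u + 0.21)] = (-3.5527136788005e-15*u^5 - 106.273792*u^3 + 24.909696*u^2 + 52.256736*u + 94.354568)/(0.592704*u^6 + 9.41976*u^5 + 49.457772*u^4 + 83.411245*u^3 - 12.364443*u^2 + 0.588735*u - 0.009261)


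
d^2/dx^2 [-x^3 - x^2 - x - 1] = -6*x - 2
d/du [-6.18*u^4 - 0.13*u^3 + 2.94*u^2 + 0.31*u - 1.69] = -24.72*u^3 - 0.39*u^2 + 5.88*u + 0.31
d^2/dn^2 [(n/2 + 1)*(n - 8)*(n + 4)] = 3*n - 2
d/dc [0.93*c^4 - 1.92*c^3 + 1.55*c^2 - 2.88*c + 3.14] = 3.72*c^3 - 5.76*c^2 + 3.1*c - 2.88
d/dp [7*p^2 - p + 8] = 14*p - 1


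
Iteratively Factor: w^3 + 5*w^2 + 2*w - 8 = (w - 1)*(w^2 + 6*w + 8) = (w - 1)*(w + 2)*(w + 4)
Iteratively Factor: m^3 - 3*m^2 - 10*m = (m)*(m^2 - 3*m - 10) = m*(m - 5)*(m + 2)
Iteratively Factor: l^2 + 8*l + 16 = (l + 4)*(l + 4)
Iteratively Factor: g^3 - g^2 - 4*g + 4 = (g + 2)*(g^2 - 3*g + 2) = (g - 1)*(g + 2)*(g - 2)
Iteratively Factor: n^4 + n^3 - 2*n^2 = (n + 2)*(n^3 - n^2) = (n - 1)*(n + 2)*(n^2) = n*(n - 1)*(n + 2)*(n)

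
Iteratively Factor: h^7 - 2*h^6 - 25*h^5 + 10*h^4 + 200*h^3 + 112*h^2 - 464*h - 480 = (h - 2)*(h^6 - 25*h^4 - 40*h^3 + 120*h^2 + 352*h + 240) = (h - 2)*(h + 2)*(h^5 - 2*h^4 - 21*h^3 + 2*h^2 + 116*h + 120) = (h - 3)*(h - 2)*(h + 2)*(h^4 + h^3 - 18*h^2 - 52*h - 40) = (h - 3)*(h - 2)*(h + 2)^2*(h^3 - h^2 - 16*h - 20) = (h - 3)*(h - 2)*(h + 2)^3*(h^2 - 3*h - 10) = (h - 5)*(h - 3)*(h - 2)*(h + 2)^3*(h + 2)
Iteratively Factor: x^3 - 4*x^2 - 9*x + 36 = (x - 4)*(x^2 - 9) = (x - 4)*(x - 3)*(x + 3)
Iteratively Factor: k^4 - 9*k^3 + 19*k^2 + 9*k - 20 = (k - 4)*(k^3 - 5*k^2 - k + 5) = (k - 4)*(k + 1)*(k^2 - 6*k + 5) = (k - 5)*(k - 4)*(k + 1)*(k - 1)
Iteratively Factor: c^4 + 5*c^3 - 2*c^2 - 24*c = (c - 2)*(c^3 + 7*c^2 + 12*c) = (c - 2)*(c + 4)*(c^2 + 3*c) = c*(c - 2)*(c + 4)*(c + 3)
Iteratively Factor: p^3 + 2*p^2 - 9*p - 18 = (p + 2)*(p^2 - 9) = (p + 2)*(p + 3)*(p - 3)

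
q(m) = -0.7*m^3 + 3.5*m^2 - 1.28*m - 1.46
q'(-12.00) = -387.68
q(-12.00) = 1727.50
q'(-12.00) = -387.68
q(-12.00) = 1727.50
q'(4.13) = -8.19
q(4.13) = 3.64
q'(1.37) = 4.37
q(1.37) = 1.56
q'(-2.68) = -35.12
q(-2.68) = 40.58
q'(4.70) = -14.77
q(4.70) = -2.84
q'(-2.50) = -31.90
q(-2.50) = 34.55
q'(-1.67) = -18.83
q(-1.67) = 13.70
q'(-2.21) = -27.01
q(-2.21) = 26.02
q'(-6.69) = -142.10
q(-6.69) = 373.34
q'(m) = -2.1*m^2 + 7.0*m - 1.28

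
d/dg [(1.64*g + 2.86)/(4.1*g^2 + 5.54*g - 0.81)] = (6.724*g^2 + 9.0856*g - (1.64*g + 2.86)*(8.2*g + 5.54) - 1.3284)/(4.1*g^2 + 5.54*g - 0.81)^2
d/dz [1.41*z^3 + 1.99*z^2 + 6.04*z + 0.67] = 4.23*z^2 + 3.98*z + 6.04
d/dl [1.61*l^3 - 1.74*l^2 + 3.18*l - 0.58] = 4.83*l^2 - 3.48*l + 3.18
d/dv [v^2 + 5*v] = 2*v + 5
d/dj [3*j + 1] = 3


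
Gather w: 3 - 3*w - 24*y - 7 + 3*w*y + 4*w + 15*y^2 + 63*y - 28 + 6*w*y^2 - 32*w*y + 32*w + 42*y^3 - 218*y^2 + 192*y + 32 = w*(6*y^2 - 29*y + 33) + 42*y^3 - 203*y^2 + 231*y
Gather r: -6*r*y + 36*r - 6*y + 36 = r*(36 - 6*y) - 6*y + 36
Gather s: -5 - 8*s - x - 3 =-8*s - x - 8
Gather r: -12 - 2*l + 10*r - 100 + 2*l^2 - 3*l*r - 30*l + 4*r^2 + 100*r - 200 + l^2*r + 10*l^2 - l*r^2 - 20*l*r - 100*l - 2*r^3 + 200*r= 12*l^2 - 132*l - 2*r^3 + r^2*(4 - l) + r*(l^2 - 23*l + 310) - 312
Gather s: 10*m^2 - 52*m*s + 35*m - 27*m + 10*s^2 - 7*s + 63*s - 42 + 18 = 10*m^2 + 8*m + 10*s^2 + s*(56 - 52*m) - 24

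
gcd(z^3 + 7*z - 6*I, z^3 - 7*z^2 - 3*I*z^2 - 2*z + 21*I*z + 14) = z^2 - 3*I*z - 2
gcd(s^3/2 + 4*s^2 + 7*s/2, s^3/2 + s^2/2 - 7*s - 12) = 1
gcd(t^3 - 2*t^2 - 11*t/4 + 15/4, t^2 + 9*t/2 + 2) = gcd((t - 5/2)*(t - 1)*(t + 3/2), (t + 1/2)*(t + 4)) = 1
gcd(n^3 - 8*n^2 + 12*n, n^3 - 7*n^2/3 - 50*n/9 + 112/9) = n - 2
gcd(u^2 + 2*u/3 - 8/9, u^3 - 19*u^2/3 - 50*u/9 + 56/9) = u^2 + 2*u/3 - 8/9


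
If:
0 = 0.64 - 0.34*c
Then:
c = 1.88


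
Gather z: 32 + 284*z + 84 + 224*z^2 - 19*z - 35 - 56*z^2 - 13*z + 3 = 168*z^2 + 252*z + 84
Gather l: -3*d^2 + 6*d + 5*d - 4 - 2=-3*d^2 + 11*d - 6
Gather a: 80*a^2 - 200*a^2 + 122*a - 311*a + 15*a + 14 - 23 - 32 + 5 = -120*a^2 - 174*a - 36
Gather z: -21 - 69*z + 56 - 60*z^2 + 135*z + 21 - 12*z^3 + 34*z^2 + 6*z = -12*z^3 - 26*z^2 + 72*z + 56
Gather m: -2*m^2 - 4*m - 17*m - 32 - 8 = -2*m^2 - 21*m - 40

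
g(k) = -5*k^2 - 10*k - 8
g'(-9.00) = 80.00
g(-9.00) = -323.00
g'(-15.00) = 140.00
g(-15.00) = -983.00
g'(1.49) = -24.90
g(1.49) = -34.00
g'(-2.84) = 18.40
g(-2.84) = -19.93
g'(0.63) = -16.30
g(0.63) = -16.28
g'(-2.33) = 13.30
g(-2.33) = -11.84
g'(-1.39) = 3.90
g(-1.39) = -3.76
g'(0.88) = -18.80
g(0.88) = -20.67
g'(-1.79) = 7.90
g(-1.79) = -6.12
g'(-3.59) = 25.90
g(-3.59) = -36.54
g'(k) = -10*k - 10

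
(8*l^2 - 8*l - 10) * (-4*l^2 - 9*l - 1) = -32*l^4 - 40*l^3 + 104*l^2 + 98*l + 10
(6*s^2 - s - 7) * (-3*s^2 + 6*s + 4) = -18*s^4 + 39*s^3 + 39*s^2 - 46*s - 28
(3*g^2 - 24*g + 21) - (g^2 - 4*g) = 2*g^2 - 20*g + 21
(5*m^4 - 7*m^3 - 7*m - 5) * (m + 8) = 5*m^5 + 33*m^4 - 56*m^3 - 7*m^2 - 61*m - 40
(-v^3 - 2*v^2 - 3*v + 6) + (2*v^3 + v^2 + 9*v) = v^3 - v^2 + 6*v + 6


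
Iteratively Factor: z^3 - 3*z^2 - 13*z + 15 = (z - 1)*(z^2 - 2*z - 15) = (z - 1)*(z + 3)*(z - 5)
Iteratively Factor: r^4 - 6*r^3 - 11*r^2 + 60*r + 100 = (r - 5)*(r^3 - r^2 - 16*r - 20) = (r - 5)*(r + 2)*(r^2 - 3*r - 10) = (r - 5)*(r + 2)^2*(r - 5)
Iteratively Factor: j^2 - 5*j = (j - 5)*(j)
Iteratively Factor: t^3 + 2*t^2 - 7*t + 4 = (t - 1)*(t^2 + 3*t - 4) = (t - 1)^2*(t + 4)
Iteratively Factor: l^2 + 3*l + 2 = (l + 2)*(l + 1)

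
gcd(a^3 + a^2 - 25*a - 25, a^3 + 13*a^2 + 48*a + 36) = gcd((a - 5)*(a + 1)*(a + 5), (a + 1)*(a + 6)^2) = a + 1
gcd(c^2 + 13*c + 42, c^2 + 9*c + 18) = c + 6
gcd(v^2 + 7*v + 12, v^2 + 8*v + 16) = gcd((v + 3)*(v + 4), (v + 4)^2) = v + 4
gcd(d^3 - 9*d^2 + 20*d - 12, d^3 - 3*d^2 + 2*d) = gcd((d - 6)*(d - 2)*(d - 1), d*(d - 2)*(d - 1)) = d^2 - 3*d + 2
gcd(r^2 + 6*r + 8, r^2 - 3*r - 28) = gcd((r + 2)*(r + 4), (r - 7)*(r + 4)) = r + 4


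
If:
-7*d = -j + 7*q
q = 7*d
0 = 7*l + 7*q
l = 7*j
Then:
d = 0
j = 0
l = 0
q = 0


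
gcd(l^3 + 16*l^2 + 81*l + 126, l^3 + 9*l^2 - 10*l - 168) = l^2 + 13*l + 42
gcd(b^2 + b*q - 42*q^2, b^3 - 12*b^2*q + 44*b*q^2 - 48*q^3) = -b + 6*q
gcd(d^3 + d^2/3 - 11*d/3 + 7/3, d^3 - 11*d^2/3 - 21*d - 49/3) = d + 7/3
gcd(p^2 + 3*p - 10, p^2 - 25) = p + 5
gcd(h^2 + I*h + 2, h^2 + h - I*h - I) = h - I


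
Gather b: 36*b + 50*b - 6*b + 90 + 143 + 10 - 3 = 80*b + 240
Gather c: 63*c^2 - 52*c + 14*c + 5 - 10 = 63*c^2 - 38*c - 5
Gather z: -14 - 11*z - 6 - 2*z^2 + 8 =-2*z^2 - 11*z - 12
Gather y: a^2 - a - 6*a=a^2 - 7*a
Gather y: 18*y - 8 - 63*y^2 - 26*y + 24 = -63*y^2 - 8*y + 16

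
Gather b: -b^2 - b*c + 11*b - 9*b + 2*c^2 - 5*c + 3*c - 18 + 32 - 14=-b^2 + b*(2 - c) + 2*c^2 - 2*c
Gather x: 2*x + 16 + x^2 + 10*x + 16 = x^2 + 12*x + 32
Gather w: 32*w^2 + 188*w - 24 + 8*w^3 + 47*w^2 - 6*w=8*w^3 + 79*w^2 + 182*w - 24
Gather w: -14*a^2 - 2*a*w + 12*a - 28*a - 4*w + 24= -14*a^2 - 16*a + w*(-2*a - 4) + 24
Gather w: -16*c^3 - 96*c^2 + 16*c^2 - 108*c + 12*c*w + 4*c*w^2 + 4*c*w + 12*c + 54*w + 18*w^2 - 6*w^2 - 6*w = -16*c^3 - 80*c^2 - 96*c + w^2*(4*c + 12) + w*(16*c + 48)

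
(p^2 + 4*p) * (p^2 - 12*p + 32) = p^4 - 8*p^3 - 16*p^2 + 128*p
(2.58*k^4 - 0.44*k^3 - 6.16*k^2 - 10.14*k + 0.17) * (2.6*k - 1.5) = 6.708*k^5 - 5.014*k^4 - 15.356*k^3 - 17.124*k^2 + 15.652*k - 0.255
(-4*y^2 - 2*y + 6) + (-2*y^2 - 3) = -6*y^2 - 2*y + 3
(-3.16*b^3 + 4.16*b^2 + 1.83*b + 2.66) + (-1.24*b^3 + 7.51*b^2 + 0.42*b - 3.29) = -4.4*b^3 + 11.67*b^2 + 2.25*b - 0.63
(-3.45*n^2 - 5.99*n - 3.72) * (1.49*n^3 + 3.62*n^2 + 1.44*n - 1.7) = -5.1405*n^5 - 21.4141*n^4 - 32.1946*n^3 - 16.227*n^2 + 4.8262*n + 6.324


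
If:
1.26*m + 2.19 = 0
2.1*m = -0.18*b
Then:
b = 20.28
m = -1.74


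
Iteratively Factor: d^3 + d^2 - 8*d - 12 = (d - 3)*(d^2 + 4*d + 4) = (d - 3)*(d + 2)*(d + 2)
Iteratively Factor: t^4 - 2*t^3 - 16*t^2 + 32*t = (t - 2)*(t^3 - 16*t) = (t - 2)*(t + 4)*(t^2 - 4*t) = (t - 4)*(t - 2)*(t + 4)*(t)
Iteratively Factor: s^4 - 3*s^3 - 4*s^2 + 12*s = (s - 2)*(s^3 - s^2 - 6*s) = (s - 2)*(s + 2)*(s^2 - 3*s) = (s - 3)*(s - 2)*(s + 2)*(s)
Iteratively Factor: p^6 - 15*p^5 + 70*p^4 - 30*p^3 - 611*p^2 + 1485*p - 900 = (p + 3)*(p^5 - 18*p^4 + 124*p^3 - 402*p^2 + 595*p - 300) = (p - 3)*(p + 3)*(p^4 - 15*p^3 + 79*p^2 - 165*p + 100) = (p - 5)*(p - 3)*(p + 3)*(p^3 - 10*p^2 + 29*p - 20) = (p - 5)*(p - 4)*(p - 3)*(p + 3)*(p^2 - 6*p + 5) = (p - 5)^2*(p - 4)*(p - 3)*(p + 3)*(p - 1)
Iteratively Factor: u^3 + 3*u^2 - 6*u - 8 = (u + 1)*(u^2 + 2*u - 8) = (u - 2)*(u + 1)*(u + 4)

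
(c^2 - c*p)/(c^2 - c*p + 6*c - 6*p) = c/(c + 6)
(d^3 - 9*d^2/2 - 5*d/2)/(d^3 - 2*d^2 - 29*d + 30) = d*(2*d^2 - 9*d - 5)/(2*(d^3 - 2*d^2 - 29*d + 30))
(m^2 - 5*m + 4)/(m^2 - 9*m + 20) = (m - 1)/(m - 5)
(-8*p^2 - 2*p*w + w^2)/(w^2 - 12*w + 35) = (-8*p^2 - 2*p*w + w^2)/(w^2 - 12*w + 35)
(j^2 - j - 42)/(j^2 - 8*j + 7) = (j + 6)/(j - 1)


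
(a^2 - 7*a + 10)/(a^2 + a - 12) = (a^2 - 7*a + 10)/(a^2 + a - 12)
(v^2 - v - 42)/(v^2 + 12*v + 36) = (v - 7)/(v + 6)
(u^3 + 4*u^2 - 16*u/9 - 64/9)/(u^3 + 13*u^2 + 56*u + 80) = (u^2 - 16/9)/(u^2 + 9*u + 20)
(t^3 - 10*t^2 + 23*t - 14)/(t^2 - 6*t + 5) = (t^2 - 9*t + 14)/(t - 5)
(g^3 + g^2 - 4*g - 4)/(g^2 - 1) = (g^2 - 4)/(g - 1)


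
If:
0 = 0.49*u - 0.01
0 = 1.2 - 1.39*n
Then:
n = 0.86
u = 0.02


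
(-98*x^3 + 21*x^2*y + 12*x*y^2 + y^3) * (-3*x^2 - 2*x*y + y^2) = 294*x^5 + 133*x^4*y - 176*x^3*y^2 - 6*x^2*y^3 + 10*x*y^4 + y^5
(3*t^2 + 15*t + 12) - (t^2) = 2*t^2 + 15*t + 12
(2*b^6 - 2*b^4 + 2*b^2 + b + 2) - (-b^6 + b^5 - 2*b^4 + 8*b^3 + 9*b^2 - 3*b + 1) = 3*b^6 - b^5 - 8*b^3 - 7*b^2 + 4*b + 1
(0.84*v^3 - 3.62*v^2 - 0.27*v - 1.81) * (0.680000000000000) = 0.5712*v^3 - 2.4616*v^2 - 0.1836*v - 1.2308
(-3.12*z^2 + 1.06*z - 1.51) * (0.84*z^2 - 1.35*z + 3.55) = -2.6208*z^4 + 5.1024*z^3 - 13.7754*z^2 + 5.8015*z - 5.3605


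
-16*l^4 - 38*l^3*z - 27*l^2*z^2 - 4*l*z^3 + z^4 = (-8*l + z)*(l + z)^2*(2*l + z)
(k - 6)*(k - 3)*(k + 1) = k^3 - 8*k^2 + 9*k + 18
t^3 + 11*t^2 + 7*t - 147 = (t - 3)*(t + 7)^2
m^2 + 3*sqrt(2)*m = m*(m + 3*sqrt(2))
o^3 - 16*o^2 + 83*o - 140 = (o - 7)*(o - 5)*(o - 4)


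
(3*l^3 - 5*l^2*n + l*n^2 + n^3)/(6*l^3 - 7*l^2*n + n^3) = (l - n)/(2*l - n)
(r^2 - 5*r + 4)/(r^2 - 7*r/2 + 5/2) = 2*(r - 4)/(2*r - 5)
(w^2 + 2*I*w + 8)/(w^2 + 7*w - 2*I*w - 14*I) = (w + 4*I)/(w + 7)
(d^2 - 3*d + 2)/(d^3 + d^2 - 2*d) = (d - 2)/(d*(d + 2))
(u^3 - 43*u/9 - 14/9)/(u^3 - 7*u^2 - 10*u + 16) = (u^2 - 2*u - 7/9)/(u^2 - 9*u + 8)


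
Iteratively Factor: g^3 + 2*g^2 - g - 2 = (g + 1)*(g^2 + g - 2) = (g + 1)*(g + 2)*(g - 1)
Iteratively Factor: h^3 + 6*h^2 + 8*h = (h + 2)*(h^2 + 4*h) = (h + 2)*(h + 4)*(h)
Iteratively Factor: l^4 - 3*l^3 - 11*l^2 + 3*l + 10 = (l + 1)*(l^3 - 4*l^2 - 7*l + 10) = (l + 1)*(l + 2)*(l^2 - 6*l + 5) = (l - 5)*(l + 1)*(l + 2)*(l - 1)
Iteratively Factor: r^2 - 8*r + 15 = (r - 3)*(r - 5)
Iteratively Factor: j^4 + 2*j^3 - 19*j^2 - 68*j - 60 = (j + 2)*(j^3 - 19*j - 30) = (j + 2)*(j + 3)*(j^2 - 3*j - 10) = (j + 2)^2*(j + 3)*(j - 5)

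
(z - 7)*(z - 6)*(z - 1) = z^3 - 14*z^2 + 55*z - 42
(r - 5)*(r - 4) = r^2 - 9*r + 20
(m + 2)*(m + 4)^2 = m^3 + 10*m^2 + 32*m + 32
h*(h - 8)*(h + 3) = h^3 - 5*h^2 - 24*h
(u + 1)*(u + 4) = u^2 + 5*u + 4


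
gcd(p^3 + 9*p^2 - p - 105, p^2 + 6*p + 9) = 1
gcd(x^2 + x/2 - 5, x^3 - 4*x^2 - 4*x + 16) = x - 2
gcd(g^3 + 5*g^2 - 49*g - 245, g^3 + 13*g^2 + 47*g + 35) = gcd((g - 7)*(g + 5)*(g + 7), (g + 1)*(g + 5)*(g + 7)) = g^2 + 12*g + 35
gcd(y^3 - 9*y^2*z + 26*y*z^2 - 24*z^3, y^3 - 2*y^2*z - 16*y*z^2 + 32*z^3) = y^2 - 6*y*z + 8*z^2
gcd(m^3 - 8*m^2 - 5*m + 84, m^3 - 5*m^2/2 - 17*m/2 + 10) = m - 4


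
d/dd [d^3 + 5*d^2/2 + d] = 3*d^2 + 5*d + 1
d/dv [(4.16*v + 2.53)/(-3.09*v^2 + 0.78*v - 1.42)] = (12.8544*v^2 + 15.6354*v - 7.8806)/(9.5481*v^4 - 4.8204*v^3 + 9.384*v^2 - 2.2152*v + 2.0164)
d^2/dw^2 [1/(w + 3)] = 2/(w + 3)^3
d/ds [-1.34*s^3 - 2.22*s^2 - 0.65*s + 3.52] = -4.02*s^2 - 4.44*s - 0.65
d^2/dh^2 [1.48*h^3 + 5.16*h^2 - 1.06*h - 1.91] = 8.88*h + 10.32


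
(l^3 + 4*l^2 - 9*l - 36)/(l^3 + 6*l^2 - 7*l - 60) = (l + 3)/(l + 5)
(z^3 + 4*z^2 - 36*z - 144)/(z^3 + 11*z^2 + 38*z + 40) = (z^2 - 36)/(z^2 + 7*z + 10)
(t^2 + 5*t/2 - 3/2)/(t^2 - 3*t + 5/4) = 2*(t + 3)/(2*t - 5)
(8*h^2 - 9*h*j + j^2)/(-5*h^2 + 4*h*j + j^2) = (-8*h + j)/(5*h + j)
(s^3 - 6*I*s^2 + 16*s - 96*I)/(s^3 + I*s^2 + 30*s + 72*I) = (s - 4*I)/(s + 3*I)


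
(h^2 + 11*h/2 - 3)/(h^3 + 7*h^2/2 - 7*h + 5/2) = (h + 6)/(h^2 + 4*h - 5)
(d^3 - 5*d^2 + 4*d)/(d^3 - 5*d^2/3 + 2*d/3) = 3*(d - 4)/(3*d - 2)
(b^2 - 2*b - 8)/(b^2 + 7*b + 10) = (b - 4)/(b + 5)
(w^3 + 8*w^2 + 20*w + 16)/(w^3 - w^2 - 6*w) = (w^2 + 6*w + 8)/(w*(w - 3))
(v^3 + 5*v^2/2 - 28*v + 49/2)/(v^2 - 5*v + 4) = (2*v^2 + 7*v - 49)/(2*(v - 4))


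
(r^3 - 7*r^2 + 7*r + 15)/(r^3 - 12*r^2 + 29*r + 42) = (r^2 - 8*r + 15)/(r^2 - 13*r + 42)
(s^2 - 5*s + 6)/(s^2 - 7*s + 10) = (s - 3)/(s - 5)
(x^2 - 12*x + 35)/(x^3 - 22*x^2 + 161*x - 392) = (x - 5)/(x^2 - 15*x + 56)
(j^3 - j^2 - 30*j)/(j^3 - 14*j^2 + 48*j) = (j + 5)/(j - 8)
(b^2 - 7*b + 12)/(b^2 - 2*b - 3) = (b - 4)/(b + 1)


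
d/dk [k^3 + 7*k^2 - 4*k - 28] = 3*k^2 + 14*k - 4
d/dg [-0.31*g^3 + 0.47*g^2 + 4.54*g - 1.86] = -0.93*g^2 + 0.94*g + 4.54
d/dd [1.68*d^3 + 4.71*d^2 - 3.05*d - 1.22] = 5.04*d^2 + 9.42*d - 3.05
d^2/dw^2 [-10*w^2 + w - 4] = -20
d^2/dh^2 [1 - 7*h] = 0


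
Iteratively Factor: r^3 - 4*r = (r)*(r^2 - 4) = r*(r + 2)*(r - 2)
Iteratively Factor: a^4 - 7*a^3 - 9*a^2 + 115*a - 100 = (a - 1)*(a^3 - 6*a^2 - 15*a + 100) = (a - 1)*(a + 4)*(a^2 - 10*a + 25) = (a - 5)*(a - 1)*(a + 4)*(a - 5)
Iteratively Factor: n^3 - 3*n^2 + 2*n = (n - 2)*(n^2 - n) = n*(n - 2)*(n - 1)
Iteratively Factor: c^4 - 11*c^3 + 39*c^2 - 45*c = (c - 3)*(c^3 - 8*c^2 + 15*c) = (c - 3)^2*(c^2 - 5*c) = c*(c - 3)^2*(c - 5)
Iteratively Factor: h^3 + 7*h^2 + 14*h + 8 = (h + 1)*(h^2 + 6*h + 8) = (h + 1)*(h + 2)*(h + 4)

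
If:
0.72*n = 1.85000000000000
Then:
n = 2.57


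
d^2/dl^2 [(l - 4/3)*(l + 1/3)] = 2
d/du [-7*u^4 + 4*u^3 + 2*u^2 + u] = -28*u^3 + 12*u^2 + 4*u + 1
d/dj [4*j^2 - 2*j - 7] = 8*j - 2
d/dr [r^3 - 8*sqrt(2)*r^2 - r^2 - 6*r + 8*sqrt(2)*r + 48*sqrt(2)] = 3*r^2 - 16*sqrt(2)*r - 2*r - 6 + 8*sqrt(2)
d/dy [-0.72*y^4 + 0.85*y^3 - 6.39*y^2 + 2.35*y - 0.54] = -2.88*y^3 + 2.55*y^2 - 12.78*y + 2.35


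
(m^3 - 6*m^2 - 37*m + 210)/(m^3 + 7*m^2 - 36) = (m^2 - 12*m + 35)/(m^2 + m - 6)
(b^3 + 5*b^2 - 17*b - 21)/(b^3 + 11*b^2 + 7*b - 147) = (b + 1)/(b + 7)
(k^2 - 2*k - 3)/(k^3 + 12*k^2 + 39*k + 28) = (k - 3)/(k^2 + 11*k + 28)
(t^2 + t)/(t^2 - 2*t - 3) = t/(t - 3)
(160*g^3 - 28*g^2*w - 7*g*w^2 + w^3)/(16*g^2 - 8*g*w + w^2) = (-40*g^2 - 3*g*w + w^2)/(-4*g + w)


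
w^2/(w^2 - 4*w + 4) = w^2/(w^2 - 4*w + 4)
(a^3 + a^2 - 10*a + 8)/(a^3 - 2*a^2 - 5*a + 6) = (a^2 + 2*a - 8)/(a^2 - a - 6)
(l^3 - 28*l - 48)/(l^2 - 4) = (l^2 - 2*l - 24)/(l - 2)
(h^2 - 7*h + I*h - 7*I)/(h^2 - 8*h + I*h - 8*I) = (h - 7)/(h - 8)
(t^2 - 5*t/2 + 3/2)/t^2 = 1 - 5/(2*t) + 3/(2*t^2)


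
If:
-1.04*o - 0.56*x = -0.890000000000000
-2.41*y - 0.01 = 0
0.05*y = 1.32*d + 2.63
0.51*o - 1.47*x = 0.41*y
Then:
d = -1.99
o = 0.72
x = 0.25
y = -0.00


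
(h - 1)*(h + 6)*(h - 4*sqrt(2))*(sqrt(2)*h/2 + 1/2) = sqrt(2)*h^4/2 - 7*h^3/2 + 5*sqrt(2)*h^3/2 - 35*h^2/2 - 5*sqrt(2)*h^2 - 10*sqrt(2)*h + 21*h + 12*sqrt(2)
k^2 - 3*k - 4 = (k - 4)*(k + 1)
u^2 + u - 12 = (u - 3)*(u + 4)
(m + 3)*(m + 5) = m^2 + 8*m + 15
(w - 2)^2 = w^2 - 4*w + 4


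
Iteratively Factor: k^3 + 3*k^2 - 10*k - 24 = (k + 4)*(k^2 - k - 6) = (k - 3)*(k + 4)*(k + 2)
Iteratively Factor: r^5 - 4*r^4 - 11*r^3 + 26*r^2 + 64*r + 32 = (r + 1)*(r^4 - 5*r^3 - 6*r^2 + 32*r + 32) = (r + 1)*(r + 2)*(r^3 - 7*r^2 + 8*r + 16) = (r - 4)*(r + 1)*(r + 2)*(r^2 - 3*r - 4) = (r - 4)*(r + 1)^2*(r + 2)*(r - 4)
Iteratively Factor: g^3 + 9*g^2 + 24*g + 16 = (g + 1)*(g^2 + 8*g + 16) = (g + 1)*(g + 4)*(g + 4)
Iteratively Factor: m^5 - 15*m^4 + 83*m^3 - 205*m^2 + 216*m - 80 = (m - 4)*(m^4 - 11*m^3 + 39*m^2 - 49*m + 20) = (m - 5)*(m - 4)*(m^3 - 6*m^2 + 9*m - 4) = (m - 5)*(m - 4)*(m - 1)*(m^2 - 5*m + 4) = (m - 5)*(m - 4)^2*(m - 1)*(m - 1)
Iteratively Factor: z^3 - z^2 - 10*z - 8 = (z - 4)*(z^2 + 3*z + 2) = (z - 4)*(z + 2)*(z + 1)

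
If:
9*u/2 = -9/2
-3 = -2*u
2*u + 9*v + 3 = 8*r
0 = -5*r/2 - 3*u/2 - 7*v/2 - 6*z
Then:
No Solution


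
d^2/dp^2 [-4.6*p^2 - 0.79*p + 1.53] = -9.20000000000000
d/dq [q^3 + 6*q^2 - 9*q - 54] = 3*q^2 + 12*q - 9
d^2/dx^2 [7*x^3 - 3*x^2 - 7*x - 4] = 42*x - 6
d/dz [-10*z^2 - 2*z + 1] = -20*z - 2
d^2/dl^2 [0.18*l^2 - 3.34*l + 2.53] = 0.360000000000000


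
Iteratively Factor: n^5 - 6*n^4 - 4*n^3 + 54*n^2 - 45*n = (n)*(n^4 - 6*n^3 - 4*n^2 + 54*n - 45) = n*(n - 5)*(n^3 - n^2 - 9*n + 9) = n*(n - 5)*(n - 3)*(n^2 + 2*n - 3) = n*(n - 5)*(n - 3)*(n - 1)*(n + 3)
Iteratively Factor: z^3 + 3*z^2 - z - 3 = (z + 3)*(z^2 - 1) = (z + 1)*(z + 3)*(z - 1)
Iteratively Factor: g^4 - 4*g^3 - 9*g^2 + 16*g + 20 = (g - 2)*(g^3 - 2*g^2 - 13*g - 10) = (g - 2)*(g + 2)*(g^2 - 4*g - 5) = (g - 2)*(g + 1)*(g + 2)*(g - 5)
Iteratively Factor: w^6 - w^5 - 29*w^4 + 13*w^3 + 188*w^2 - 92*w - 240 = (w + 4)*(w^5 - 5*w^4 - 9*w^3 + 49*w^2 - 8*w - 60) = (w - 5)*(w + 4)*(w^4 - 9*w^2 + 4*w + 12) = (w - 5)*(w - 2)*(w + 4)*(w^3 + 2*w^2 - 5*w - 6) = (w - 5)*(w - 2)*(w + 3)*(w + 4)*(w^2 - w - 2) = (w - 5)*(w - 2)*(w + 1)*(w + 3)*(w + 4)*(w - 2)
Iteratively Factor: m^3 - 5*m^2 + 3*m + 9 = (m - 3)*(m^2 - 2*m - 3) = (m - 3)^2*(m + 1)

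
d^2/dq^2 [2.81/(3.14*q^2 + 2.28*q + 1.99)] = (-55.410952*q^2 - 40.234704*q + 2.81*(6.28*q + 2.28)*(12.56*q + 4.56) - 35.117132)/(3.14*q^2 + 2.28*q + 1.99)^3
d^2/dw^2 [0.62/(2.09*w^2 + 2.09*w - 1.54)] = (-5.416444*w^2 - 5.416444*w + 0.62*(4.18*w + 2.09)*(8.36*w + 4.18) + 3.991064)/(2.09*w^2 + 2.09*w - 1.54)^3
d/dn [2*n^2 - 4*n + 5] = 4*n - 4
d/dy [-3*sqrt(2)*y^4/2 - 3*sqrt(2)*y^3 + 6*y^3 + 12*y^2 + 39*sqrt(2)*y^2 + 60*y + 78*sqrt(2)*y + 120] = -6*sqrt(2)*y^3 - 9*sqrt(2)*y^2 + 18*y^2 + 24*y + 78*sqrt(2)*y + 60 + 78*sqrt(2)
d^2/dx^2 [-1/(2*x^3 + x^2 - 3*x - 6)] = 2*((6*x + 1)*(2*x^3 + x^2 - 3*x - 6) - (6*x^2 + 2*x - 3)^2)/(2*x^3 + x^2 - 3*x - 6)^3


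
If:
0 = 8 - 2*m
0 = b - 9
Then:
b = 9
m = 4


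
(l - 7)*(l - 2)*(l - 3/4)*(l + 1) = l^4 - 35*l^3/4 + 11*l^2 + 41*l/4 - 21/2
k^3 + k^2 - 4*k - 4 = (k - 2)*(k + 1)*(k + 2)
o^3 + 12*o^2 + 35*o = o*(o + 5)*(o + 7)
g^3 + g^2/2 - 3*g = g*(g - 3/2)*(g + 2)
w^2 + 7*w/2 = w*(w + 7/2)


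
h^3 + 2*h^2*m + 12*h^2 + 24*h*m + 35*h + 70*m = (h + 5)*(h + 7)*(h + 2*m)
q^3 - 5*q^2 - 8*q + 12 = (q - 6)*(q - 1)*(q + 2)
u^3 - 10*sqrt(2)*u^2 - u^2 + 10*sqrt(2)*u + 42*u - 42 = (u - 1)*(u - 7*sqrt(2))*(u - 3*sqrt(2))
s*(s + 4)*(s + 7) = s^3 + 11*s^2 + 28*s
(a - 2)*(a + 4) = a^2 + 2*a - 8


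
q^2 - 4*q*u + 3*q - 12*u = (q + 3)*(q - 4*u)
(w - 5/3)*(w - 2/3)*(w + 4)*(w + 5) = w^4 + 20*w^3/3 + w^2/9 - 110*w/3 + 200/9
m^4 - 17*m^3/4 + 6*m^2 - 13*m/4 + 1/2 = (m - 2)*(m - 1)^2*(m - 1/4)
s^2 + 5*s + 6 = (s + 2)*(s + 3)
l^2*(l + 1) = l^3 + l^2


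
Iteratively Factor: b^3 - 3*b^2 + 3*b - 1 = (b - 1)*(b^2 - 2*b + 1) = (b - 1)^2*(b - 1)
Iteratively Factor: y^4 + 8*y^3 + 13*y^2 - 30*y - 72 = (y + 4)*(y^3 + 4*y^2 - 3*y - 18) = (y + 3)*(y + 4)*(y^2 + y - 6) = (y - 2)*(y + 3)*(y + 4)*(y + 3)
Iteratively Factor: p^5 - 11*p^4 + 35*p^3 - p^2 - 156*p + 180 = (p + 2)*(p^4 - 13*p^3 + 61*p^2 - 123*p + 90) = (p - 2)*(p + 2)*(p^3 - 11*p^2 + 39*p - 45) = (p - 3)*(p - 2)*(p + 2)*(p^2 - 8*p + 15) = (p - 3)^2*(p - 2)*(p + 2)*(p - 5)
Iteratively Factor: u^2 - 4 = (u + 2)*(u - 2)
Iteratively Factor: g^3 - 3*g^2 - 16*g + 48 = (g + 4)*(g^2 - 7*g + 12) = (g - 4)*(g + 4)*(g - 3)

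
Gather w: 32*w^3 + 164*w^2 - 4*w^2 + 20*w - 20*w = 32*w^3 + 160*w^2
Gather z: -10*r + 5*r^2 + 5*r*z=5*r^2 + 5*r*z - 10*r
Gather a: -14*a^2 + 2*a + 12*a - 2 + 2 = -14*a^2 + 14*a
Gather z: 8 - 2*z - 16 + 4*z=2*z - 8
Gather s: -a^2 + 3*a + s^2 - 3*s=-a^2 + 3*a + s^2 - 3*s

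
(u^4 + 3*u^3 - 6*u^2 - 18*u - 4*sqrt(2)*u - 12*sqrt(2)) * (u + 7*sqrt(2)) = u^5 + 3*u^4 + 7*sqrt(2)*u^4 - 6*u^3 + 21*sqrt(2)*u^3 - 46*sqrt(2)*u^2 - 18*u^2 - 138*sqrt(2)*u - 56*u - 168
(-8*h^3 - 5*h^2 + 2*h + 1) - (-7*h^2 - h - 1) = -8*h^3 + 2*h^2 + 3*h + 2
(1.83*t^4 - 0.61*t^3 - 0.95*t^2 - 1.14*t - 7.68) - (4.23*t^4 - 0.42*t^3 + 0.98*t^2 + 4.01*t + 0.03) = -2.4*t^4 - 0.19*t^3 - 1.93*t^2 - 5.15*t - 7.71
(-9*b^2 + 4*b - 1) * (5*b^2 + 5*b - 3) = -45*b^4 - 25*b^3 + 42*b^2 - 17*b + 3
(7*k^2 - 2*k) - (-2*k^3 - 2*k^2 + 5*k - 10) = 2*k^3 + 9*k^2 - 7*k + 10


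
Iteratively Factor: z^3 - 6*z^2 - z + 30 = (z - 5)*(z^2 - z - 6) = (z - 5)*(z + 2)*(z - 3)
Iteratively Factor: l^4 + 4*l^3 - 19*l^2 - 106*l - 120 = (l + 2)*(l^3 + 2*l^2 - 23*l - 60) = (l + 2)*(l + 3)*(l^2 - l - 20) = (l + 2)*(l + 3)*(l + 4)*(l - 5)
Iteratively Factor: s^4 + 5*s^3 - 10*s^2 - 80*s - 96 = (s + 3)*(s^3 + 2*s^2 - 16*s - 32) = (s - 4)*(s + 3)*(s^2 + 6*s + 8) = (s - 4)*(s + 3)*(s + 4)*(s + 2)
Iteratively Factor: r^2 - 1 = (r - 1)*(r + 1)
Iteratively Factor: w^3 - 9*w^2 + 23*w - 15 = (w - 3)*(w^2 - 6*w + 5) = (w - 5)*(w - 3)*(w - 1)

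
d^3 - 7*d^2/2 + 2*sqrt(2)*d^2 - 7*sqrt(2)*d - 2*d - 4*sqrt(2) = (d - 4)*(d + 1/2)*(d + 2*sqrt(2))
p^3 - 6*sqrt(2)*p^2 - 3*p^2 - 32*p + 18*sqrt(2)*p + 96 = (p - 3)*(p - 8*sqrt(2))*(p + 2*sqrt(2))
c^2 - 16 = (c - 4)*(c + 4)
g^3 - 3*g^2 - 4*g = g*(g - 4)*(g + 1)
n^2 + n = n*(n + 1)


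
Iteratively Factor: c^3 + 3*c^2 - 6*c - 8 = (c + 1)*(c^2 + 2*c - 8) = (c + 1)*(c + 4)*(c - 2)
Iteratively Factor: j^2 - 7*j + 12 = (j - 3)*(j - 4)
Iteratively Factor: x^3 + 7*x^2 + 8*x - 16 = (x + 4)*(x^2 + 3*x - 4) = (x - 1)*(x + 4)*(x + 4)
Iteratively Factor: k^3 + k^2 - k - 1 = (k - 1)*(k^2 + 2*k + 1) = (k - 1)*(k + 1)*(k + 1)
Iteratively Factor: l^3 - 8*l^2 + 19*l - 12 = (l - 3)*(l^2 - 5*l + 4) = (l - 4)*(l - 3)*(l - 1)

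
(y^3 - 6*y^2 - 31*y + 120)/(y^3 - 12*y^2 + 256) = (y^2 + 2*y - 15)/(y^2 - 4*y - 32)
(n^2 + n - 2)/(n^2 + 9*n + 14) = (n - 1)/(n + 7)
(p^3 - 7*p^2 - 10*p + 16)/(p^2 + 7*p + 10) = (p^2 - 9*p + 8)/(p + 5)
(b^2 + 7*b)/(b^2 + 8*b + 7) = b/(b + 1)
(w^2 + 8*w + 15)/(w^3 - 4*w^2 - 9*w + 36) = (w + 5)/(w^2 - 7*w + 12)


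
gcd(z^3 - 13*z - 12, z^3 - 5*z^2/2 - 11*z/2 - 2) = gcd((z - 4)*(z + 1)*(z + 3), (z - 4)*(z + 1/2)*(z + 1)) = z^2 - 3*z - 4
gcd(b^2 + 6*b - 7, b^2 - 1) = b - 1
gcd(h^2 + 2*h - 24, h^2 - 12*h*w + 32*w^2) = 1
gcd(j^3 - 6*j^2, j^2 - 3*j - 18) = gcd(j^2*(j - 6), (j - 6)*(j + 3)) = j - 6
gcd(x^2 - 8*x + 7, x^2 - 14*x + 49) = x - 7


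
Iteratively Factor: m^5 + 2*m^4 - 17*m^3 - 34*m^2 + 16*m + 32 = (m + 4)*(m^4 - 2*m^3 - 9*m^2 + 2*m + 8) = (m + 1)*(m + 4)*(m^3 - 3*m^2 - 6*m + 8) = (m - 1)*(m + 1)*(m + 4)*(m^2 - 2*m - 8) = (m - 1)*(m + 1)*(m + 2)*(m + 4)*(m - 4)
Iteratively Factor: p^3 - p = (p)*(p^2 - 1) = p*(p - 1)*(p + 1)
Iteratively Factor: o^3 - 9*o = (o + 3)*(o^2 - 3*o) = (o - 3)*(o + 3)*(o)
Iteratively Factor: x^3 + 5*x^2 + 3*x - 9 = (x + 3)*(x^2 + 2*x - 3) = (x + 3)^2*(x - 1)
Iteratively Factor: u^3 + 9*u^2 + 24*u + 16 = (u + 4)*(u^2 + 5*u + 4) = (u + 4)^2*(u + 1)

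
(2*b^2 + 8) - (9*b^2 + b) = -7*b^2 - b + 8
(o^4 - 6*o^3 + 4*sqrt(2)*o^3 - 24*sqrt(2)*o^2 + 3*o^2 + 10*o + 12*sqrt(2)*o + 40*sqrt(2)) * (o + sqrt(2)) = o^5 - 6*o^4 + 5*sqrt(2)*o^4 - 30*sqrt(2)*o^3 + 11*o^3 - 38*o^2 + 15*sqrt(2)*o^2 + 24*o + 50*sqrt(2)*o + 80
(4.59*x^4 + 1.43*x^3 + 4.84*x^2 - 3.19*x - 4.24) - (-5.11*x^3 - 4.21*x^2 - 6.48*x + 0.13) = 4.59*x^4 + 6.54*x^3 + 9.05*x^2 + 3.29*x - 4.37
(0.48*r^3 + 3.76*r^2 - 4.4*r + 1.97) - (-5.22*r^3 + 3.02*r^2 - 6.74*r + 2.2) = 5.7*r^3 + 0.74*r^2 + 2.34*r - 0.23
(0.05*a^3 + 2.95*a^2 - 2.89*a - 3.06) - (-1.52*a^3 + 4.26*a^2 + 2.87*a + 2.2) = 1.57*a^3 - 1.31*a^2 - 5.76*a - 5.26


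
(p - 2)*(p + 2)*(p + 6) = p^3 + 6*p^2 - 4*p - 24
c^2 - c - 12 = (c - 4)*(c + 3)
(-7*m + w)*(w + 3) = -7*m*w - 21*m + w^2 + 3*w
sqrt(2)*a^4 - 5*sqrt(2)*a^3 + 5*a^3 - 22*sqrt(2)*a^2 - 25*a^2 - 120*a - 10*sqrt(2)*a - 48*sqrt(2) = (a - 8)*(a + 3)*(a + 2*sqrt(2))*(sqrt(2)*a + 1)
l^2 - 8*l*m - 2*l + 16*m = (l - 2)*(l - 8*m)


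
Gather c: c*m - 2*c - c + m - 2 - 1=c*(m - 3) + m - 3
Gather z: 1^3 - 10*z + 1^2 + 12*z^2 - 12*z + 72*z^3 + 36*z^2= 72*z^3 + 48*z^2 - 22*z + 2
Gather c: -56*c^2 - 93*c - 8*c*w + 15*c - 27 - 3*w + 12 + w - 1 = -56*c^2 + c*(-8*w - 78) - 2*w - 16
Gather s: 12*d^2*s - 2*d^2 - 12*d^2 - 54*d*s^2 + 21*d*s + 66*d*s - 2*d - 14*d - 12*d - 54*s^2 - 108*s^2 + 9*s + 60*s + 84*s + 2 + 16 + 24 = -14*d^2 - 28*d + s^2*(-54*d - 162) + s*(12*d^2 + 87*d + 153) + 42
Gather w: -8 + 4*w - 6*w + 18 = 10 - 2*w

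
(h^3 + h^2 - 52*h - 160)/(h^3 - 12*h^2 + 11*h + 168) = (h^2 + 9*h + 20)/(h^2 - 4*h - 21)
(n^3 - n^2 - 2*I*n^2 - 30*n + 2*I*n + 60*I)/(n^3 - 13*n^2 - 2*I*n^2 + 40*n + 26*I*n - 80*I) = (n^2 - n - 30)/(n^2 - 13*n + 40)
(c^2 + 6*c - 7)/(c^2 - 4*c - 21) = (-c^2 - 6*c + 7)/(-c^2 + 4*c + 21)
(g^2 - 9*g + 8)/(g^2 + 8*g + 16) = (g^2 - 9*g + 8)/(g^2 + 8*g + 16)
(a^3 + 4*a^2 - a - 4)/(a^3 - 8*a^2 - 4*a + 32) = (a^3 + 4*a^2 - a - 4)/(a^3 - 8*a^2 - 4*a + 32)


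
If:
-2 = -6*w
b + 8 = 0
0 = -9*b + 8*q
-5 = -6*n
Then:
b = -8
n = 5/6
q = -9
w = 1/3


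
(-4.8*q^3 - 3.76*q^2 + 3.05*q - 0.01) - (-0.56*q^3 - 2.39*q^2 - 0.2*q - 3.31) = -4.24*q^3 - 1.37*q^2 + 3.25*q + 3.3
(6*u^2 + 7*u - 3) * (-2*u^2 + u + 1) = -12*u^4 - 8*u^3 + 19*u^2 + 4*u - 3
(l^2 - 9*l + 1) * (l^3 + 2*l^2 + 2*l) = l^5 - 7*l^4 - 15*l^3 - 16*l^2 + 2*l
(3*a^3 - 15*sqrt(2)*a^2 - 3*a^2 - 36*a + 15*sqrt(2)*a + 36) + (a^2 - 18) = 3*a^3 - 15*sqrt(2)*a^2 - 2*a^2 - 36*a + 15*sqrt(2)*a + 18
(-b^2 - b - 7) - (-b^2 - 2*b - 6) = b - 1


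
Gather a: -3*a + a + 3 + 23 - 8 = 18 - 2*a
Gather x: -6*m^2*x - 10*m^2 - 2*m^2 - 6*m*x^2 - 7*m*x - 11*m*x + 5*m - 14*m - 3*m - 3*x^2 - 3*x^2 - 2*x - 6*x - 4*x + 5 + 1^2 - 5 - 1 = -12*m^2 - 12*m + x^2*(-6*m - 6) + x*(-6*m^2 - 18*m - 12)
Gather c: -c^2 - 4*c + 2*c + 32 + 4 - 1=-c^2 - 2*c + 35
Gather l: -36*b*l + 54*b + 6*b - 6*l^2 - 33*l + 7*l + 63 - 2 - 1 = 60*b - 6*l^2 + l*(-36*b - 26) + 60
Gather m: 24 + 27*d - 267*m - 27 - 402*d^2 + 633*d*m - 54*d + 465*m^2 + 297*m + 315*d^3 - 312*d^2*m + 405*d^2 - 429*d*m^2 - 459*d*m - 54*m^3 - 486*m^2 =315*d^3 + 3*d^2 - 27*d - 54*m^3 + m^2*(-429*d - 21) + m*(-312*d^2 + 174*d + 30) - 3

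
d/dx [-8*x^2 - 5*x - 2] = -16*x - 5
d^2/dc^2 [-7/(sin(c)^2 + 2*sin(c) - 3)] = (-42*sin(c) + 28*cos(c)^2 - 126)*cos(c)^2/(sin(c)^2 + 2*sin(c) - 3)^3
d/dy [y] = 1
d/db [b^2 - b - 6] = 2*b - 1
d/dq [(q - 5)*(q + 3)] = 2*q - 2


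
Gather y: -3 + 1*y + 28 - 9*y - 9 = 16 - 8*y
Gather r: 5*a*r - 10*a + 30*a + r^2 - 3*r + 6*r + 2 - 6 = 20*a + r^2 + r*(5*a + 3) - 4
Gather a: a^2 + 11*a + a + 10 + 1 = a^2 + 12*a + 11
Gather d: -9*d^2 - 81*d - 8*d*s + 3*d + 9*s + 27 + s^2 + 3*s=-9*d^2 + d*(-8*s - 78) + s^2 + 12*s + 27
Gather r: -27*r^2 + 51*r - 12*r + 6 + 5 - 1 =-27*r^2 + 39*r + 10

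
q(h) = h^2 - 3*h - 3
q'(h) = 2*h - 3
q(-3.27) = 17.50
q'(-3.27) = -9.54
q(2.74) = -3.71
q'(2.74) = 2.48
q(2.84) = -3.45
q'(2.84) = 2.68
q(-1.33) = 2.76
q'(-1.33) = -5.66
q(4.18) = 1.93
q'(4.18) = 5.36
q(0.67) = -4.56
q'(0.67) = -1.66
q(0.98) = -4.98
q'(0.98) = -1.04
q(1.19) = -5.15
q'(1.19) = -0.62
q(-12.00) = 177.00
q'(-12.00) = -27.00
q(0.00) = -3.00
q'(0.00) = -3.00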